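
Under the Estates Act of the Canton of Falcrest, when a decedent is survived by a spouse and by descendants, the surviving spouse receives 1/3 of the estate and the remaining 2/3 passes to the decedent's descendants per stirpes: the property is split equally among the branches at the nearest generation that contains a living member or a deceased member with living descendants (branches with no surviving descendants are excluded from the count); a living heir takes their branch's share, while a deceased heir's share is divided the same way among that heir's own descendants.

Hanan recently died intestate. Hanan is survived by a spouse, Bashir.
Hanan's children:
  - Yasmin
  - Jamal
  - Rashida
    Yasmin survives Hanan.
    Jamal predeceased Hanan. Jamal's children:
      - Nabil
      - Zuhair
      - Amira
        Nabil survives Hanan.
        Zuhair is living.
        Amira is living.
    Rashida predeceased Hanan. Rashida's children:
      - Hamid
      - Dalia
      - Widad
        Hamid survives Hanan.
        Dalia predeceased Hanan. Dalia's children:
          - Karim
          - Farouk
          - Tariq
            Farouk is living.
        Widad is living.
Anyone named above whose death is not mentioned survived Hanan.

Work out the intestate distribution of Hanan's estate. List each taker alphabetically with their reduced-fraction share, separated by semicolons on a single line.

Bashir, as surviving spouse, takes 1/3.
The remaining 2/3 passes to Hanan's descendants per stirpes.
The 2/3 is divided into 3 equal shares of 2/9 among Yasmin, Jamal, Rashida.
Yasmin is living and takes 2/9.
Jamal predeceased; the 2/9 allotted to Jamal's branch passes to Jamal's issue by representation.
The 2/9 is divided into 3 equal shares of 2/27 among Nabil, Zuhair, Amira.
Nabil is living and takes 2/27.
Zuhair is living and takes 2/27.
Amira is living and takes 2/27.
Rashida predeceased; the 2/9 allotted to Rashida's branch passes to Rashida's issue by representation.
The 2/9 is divided into 3 equal shares of 2/27 among Hamid, Dalia, Widad.
Hamid is living and takes 2/27.
Dalia predeceased; the 2/27 allotted to Dalia's branch passes to Dalia's issue by representation.
The 2/27 is divided into 3 equal shares of 2/81 among Karim, Farouk, Tariq.
Karim is living and takes 2/81.
Farouk is living and takes 2/81.
Tariq is living and takes 2/81.
Widad is living and takes 2/27.

Amira 2/27; Bashir 1/3; Farouk 2/81; Hamid 2/27; Karim 2/81; Nabil 2/27; Tariq 2/81; Widad 2/27; Yasmin 2/9; Zuhair 2/27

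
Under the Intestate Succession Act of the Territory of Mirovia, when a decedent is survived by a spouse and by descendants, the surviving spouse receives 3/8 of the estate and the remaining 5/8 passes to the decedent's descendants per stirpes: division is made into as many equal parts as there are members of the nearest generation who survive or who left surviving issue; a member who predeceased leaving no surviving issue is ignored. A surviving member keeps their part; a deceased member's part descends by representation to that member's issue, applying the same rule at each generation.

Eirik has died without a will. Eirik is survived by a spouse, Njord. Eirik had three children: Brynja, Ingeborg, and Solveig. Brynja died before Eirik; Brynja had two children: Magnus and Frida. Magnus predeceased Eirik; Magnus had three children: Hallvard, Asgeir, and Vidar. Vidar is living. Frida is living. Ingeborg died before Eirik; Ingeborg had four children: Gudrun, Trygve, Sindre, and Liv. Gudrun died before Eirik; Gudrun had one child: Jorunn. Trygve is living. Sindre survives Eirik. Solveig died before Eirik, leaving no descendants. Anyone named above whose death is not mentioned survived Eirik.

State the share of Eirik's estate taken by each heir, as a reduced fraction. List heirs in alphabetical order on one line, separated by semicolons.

Njord, as surviving spouse, takes 3/8.
The remaining 5/8 passes to Eirik's descendants per stirpes.
Solveig left no surviving issue, so that branch lapses and is disregarded.
The 5/8 is divided into 2 equal shares of 5/16 among Brynja, Ingeborg.
Brynja predeceased; the 5/16 allotted to Brynja's branch passes to Brynja's issue by representation.
The 5/16 is divided into 2 equal shares of 5/32 among Magnus, Frida.
Magnus predeceased; the 5/32 allotted to Magnus's branch passes to Magnus's issue by representation.
The 5/32 is divided into 3 equal shares of 5/96 among Hallvard, Asgeir, Vidar.
Hallvard is living and takes 5/96.
Asgeir is living and takes 5/96.
Vidar is living and takes 5/96.
Frida is living and takes 5/32.
Ingeborg predeceased; the 5/16 allotted to Ingeborg's branch passes to Ingeborg's issue by representation.
The 5/16 is divided into 4 equal shares of 5/64 among Gudrun, Trygve, Sindre, Liv.
Gudrun predeceased; the 5/64 allotted to Gudrun's branch passes to Gudrun's issue by representation.
Jorunn is the sole taker at this level and receives the full 5/64.
Trygve is living and takes 5/64.
Sindre is living and takes 5/64.
Liv is living and takes 5/64.

Asgeir 5/96; Frida 5/32; Hallvard 5/96; Jorunn 5/64; Liv 5/64; Njord 3/8; Sindre 5/64; Trygve 5/64; Vidar 5/96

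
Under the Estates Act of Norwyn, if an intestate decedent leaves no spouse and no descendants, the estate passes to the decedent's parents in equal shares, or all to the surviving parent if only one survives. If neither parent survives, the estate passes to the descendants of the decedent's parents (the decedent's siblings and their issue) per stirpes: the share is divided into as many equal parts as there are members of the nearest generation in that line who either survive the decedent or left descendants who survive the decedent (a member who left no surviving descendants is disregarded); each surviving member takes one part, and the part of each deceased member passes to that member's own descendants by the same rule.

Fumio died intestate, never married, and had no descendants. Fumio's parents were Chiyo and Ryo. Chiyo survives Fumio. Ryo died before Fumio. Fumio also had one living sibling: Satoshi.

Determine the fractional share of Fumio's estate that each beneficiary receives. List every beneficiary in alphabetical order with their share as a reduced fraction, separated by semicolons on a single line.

Only one parent, Chiyo, survives, so Chiyo takes the entire estate. The siblings take nothing because a surviving parent has priority.

Chiyo 1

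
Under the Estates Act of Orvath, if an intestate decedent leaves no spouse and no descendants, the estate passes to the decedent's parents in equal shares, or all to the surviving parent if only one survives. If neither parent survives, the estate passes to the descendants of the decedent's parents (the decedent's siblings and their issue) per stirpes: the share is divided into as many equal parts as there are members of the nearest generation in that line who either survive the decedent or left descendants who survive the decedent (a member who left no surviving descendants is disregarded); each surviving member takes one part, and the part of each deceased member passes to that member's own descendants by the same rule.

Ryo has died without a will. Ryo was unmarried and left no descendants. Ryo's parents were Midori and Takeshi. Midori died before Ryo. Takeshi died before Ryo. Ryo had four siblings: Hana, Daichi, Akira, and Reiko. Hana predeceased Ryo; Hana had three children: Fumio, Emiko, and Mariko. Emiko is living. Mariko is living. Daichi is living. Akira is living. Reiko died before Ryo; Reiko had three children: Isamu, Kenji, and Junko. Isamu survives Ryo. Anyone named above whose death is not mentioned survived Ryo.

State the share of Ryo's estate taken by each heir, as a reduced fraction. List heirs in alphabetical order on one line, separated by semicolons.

Neither parent survives and there are no descendants, so the estate passes to Ryo's siblings and their issue per stirpes.
The estate is divided into 4 equal shares of 1/4 among Hana, Daichi, Akira, Reiko.
Hana predeceased; the 1/4 allotted to Hana's branch passes to Hana's issue by representation.
The 1/4 is divided into 3 equal shares of 1/12 among Fumio, Emiko, Mariko.
Fumio is living and takes 1/12.
Emiko is living and takes 1/12.
Mariko is living and takes 1/12.
Daichi is living and takes 1/4.
Akira is living and takes 1/4.
Reiko predeceased; the 1/4 allotted to Reiko's branch passes to Reiko's issue by representation.
The 1/4 is divided into 3 equal shares of 1/12 among Isamu, Kenji, Junko.
Isamu is living and takes 1/12.
Kenji is living and takes 1/12.
Junko is living and takes 1/12.

Akira 1/4; Daichi 1/4; Emiko 1/12; Fumio 1/12; Isamu 1/12; Junko 1/12; Kenji 1/12; Mariko 1/12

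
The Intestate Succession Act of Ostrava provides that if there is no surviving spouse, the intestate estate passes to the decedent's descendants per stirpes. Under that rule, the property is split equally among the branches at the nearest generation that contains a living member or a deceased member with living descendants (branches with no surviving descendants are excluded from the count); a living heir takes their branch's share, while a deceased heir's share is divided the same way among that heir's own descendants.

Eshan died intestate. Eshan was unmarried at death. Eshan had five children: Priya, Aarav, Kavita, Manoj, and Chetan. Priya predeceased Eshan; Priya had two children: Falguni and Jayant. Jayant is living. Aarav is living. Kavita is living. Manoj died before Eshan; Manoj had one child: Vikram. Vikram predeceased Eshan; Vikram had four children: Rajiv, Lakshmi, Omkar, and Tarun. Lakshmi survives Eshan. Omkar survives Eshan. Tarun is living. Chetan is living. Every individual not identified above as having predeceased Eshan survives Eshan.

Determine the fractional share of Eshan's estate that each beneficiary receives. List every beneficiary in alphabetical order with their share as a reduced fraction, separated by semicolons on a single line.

Aarav 1/5; Chetan 1/5; Falguni 1/10; Jayant 1/10; Kavita 1/5; Lakshmi 1/20; Omkar 1/20; Rajiv 1/20; Tarun 1/20

There is no surviving spouse, so the entire estate passes to Eshan's descendants per stirpes.
The estate is divided into 5 equal shares of 1/5 among Priya, Aarav, Kavita, Manoj, Chetan.
Priya predeceased; the 1/5 allotted to Priya's branch passes to Priya's issue by representation.
The 1/5 is divided into 2 equal shares of 1/10 among Falguni, Jayant.
Falguni is living and takes 1/10.
Jayant is living and takes 1/10.
Aarav is living and takes 1/5.
Kavita is living and takes 1/5.
Manoj predeceased; the 1/5 allotted to Manoj's branch passes to Manoj's issue by representation.
Vikram's line is the sole branch at this level, so the full 1/5 passes to Vikram's issue by representation.
The 1/5 is divided into 4 equal shares of 1/20 among Rajiv, Lakshmi, Omkar, Tarun.
Rajiv is living and takes 1/20.
Lakshmi is living and takes 1/20.
Omkar is living and takes 1/20.
Tarun is living and takes 1/20.
Chetan is living and takes 1/5.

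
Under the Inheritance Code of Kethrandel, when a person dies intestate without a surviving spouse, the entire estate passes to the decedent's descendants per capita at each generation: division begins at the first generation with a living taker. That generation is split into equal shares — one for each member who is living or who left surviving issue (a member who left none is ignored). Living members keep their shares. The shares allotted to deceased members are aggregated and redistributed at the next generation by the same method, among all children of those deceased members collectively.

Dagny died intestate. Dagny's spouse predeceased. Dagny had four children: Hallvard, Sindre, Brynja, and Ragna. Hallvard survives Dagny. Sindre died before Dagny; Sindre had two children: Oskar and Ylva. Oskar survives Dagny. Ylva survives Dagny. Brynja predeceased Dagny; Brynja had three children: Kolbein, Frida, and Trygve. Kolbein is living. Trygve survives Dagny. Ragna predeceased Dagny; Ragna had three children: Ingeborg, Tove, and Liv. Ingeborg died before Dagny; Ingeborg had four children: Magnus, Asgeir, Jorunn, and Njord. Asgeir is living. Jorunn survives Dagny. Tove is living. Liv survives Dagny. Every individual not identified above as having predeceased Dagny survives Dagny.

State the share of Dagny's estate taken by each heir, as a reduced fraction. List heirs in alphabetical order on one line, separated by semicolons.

There is no surviving spouse, so the entire estate passes to Dagny's descendants per capita at each generation.
At generation 1 (Hallvard, Sindre, Brynja, Ragna) there are 4 shares of (1)/4 = 1/4 each.
Living: Hallvard — each takes 1/4.
Deceased: Sindre, Brynja, and Ragna. Their combined 3/4 is pooled and carried to generation 2.
At generation 2 (Oskar, Ylva, Kolbein, Frida, Trygve, Ingeborg, Tove, Liv) there are 8 shares of (3/4)/8 = 3/32 each.
Living: Oskar, Ylva, Kolbein, Frida, Trygve, Tove, and Liv — each takes 3/32.
Deceased: Ingeborg. That 3/32 share is carried to generation 3.
At generation 3 (Magnus, Asgeir, Jorunn, Njord) there are 4 shares of (3/32)/4 = 3/128 each.
Living: Magnus, Asgeir, Jorunn, and Njord — each takes 3/128.

Asgeir 3/128; Frida 3/32; Hallvard 1/4; Jorunn 3/128; Kolbein 3/32; Liv 3/32; Magnus 3/128; Njord 3/128; Oskar 3/32; Tove 3/32; Trygve 3/32; Ylva 3/32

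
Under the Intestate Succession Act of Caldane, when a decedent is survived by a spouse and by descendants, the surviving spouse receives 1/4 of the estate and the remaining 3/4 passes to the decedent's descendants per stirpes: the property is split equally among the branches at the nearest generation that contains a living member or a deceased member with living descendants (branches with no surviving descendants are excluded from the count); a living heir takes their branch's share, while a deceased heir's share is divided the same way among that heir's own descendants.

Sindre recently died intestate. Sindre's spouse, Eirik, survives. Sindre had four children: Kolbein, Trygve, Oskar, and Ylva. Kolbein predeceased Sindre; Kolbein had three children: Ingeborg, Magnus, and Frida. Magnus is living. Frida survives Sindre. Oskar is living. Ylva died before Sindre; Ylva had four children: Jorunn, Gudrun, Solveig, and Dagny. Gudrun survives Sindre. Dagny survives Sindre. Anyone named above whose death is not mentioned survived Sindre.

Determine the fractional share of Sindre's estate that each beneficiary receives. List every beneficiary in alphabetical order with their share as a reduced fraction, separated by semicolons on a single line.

Dagny 3/64; Eirik 1/4; Frida 1/16; Gudrun 3/64; Ingeborg 1/16; Jorunn 3/64; Magnus 1/16; Oskar 3/16; Solveig 3/64; Trygve 3/16

Eirik, as surviving spouse, takes 1/4.
The remaining 3/4 passes to Sindre's descendants per stirpes.
The 3/4 is divided into 4 equal shares of 3/16 among Kolbein, Trygve, Oskar, Ylva.
Kolbein predeceased; the 3/16 allotted to Kolbein's branch passes to Kolbein's issue by representation.
The 3/16 is divided into 3 equal shares of 1/16 among Ingeborg, Magnus, Frida.
Ingeborg is living and takes 1/16.
Magnus is living and takes 1/16.
Frida is living and takes 1/16.
Trygve is living and takes 3/16.
Oskar is living and takes 3/16.
Ylva predeceased; the 3/16 allotted to Ylva's branch passes to Ylva's issue by representation.
The 3/16 is divided into 4 equal shares of 3/64 among Jorunn, Gudrun, Solveig, Dagny.
Jorunn is living and takes 3/64.
Gudrun is living and takes 3/64.
Solveig is living and takes 3/64.
Dagny is living and takes 3/64.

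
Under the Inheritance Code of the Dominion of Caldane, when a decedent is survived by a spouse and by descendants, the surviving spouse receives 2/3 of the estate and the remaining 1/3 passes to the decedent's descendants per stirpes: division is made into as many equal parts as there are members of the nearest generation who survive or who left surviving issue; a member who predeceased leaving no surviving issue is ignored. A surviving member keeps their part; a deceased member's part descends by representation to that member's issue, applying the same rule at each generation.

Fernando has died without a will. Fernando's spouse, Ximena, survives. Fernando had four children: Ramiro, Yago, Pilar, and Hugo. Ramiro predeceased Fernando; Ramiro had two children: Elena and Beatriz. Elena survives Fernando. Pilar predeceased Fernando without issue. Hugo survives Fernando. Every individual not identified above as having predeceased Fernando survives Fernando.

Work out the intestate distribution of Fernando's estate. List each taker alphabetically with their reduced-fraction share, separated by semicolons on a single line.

Beatriz 1/18; Elena 1/18; Hugo 1/9; Ximena 2/3; Yago 1/9

Ximena, as surviving spouse, takes 2/3.
The remaining 1/3 passes to Fernando's descendants per stirpes.
Pilar left no surviving issue, so that branch lapses and is disregarded.
The 1/3 is divided into 3 equal shares of 1/9 among Ramiro, Yago, Hugo.
Ramiro predeceased; the 1/9 allotted to Ramiro's branch passes to Ramiro's issue by representation.
The 1/9 is divided into 2 equal shares of 1/18 among Elena, Beatriz.
Elena is living and takes 1/18.
Beatriz is living and takes 1/18.
Yago is living and takes 1/9.
Hugo is living and takes 1/9.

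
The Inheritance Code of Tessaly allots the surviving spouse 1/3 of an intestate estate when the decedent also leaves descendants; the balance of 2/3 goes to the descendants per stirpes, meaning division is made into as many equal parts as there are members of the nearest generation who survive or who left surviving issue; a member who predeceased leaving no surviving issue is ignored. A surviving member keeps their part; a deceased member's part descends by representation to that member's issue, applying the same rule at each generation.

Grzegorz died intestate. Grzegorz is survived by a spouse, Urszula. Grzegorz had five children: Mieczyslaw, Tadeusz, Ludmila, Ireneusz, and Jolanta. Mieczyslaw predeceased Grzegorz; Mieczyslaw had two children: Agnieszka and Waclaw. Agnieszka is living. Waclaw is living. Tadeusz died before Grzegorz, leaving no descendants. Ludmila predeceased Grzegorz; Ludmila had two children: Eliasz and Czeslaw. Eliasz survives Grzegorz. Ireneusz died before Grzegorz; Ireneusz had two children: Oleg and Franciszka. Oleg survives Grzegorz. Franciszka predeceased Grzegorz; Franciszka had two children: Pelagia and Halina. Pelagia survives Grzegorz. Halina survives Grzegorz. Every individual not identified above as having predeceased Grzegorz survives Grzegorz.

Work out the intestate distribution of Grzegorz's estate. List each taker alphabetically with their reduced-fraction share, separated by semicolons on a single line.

Agnieszka 1/12; Czeslaw 1/12; Eliasz 1/12; Halina 1/24; Jolanta 1/6; Oleg 1/12; Pelagia 1/24; Urszula 1/3; Waclaw 1/12

Urszula, as surviving spouse, takes 1/3.
The remaining 2/3 passes to Grzegorz's descendants per stirpes.
Tadeusz left no surviving issue, so that branch lapses and is disregarded.
The 2/3 is divided into 4 equal shares of 1/6 among Mieczyslaw, Ludmila, Ireneusz, Jolanta.
Mieczyslaw predeceased; the 1/6 allotted to Mieczyslaw's branch passes to Mieczyslaw's issue by representation.
The 1/6 is divided into 2 equal shares of 1/12 among Agnieszka, Waclaw.
Agnieszka is living and takes 1/12.
Waclaw is living and takes 1/12.
Ludmila predeceased; the 1/6 allotted to Ludmila's branch passes to Ludmila's issue by representation.
The 1/6 is divided into 2 equal shares of 1/12 among Eliasz, Czeslaw.
Eliasz is living and takes 1/12.
Czeslaw is living and takes 1/12.
Ireneusz predeceased; the 1/6 allotted to Ireneusz's branch passes to Ireneusz's issue by representation.
The 1/6 is divided into 2 equal shares of 1/12 among Oleg, Franciszka.
Oleg is living and takes 1/12.
Franciszka predeceased; the 1/12 allotted to Franciszka's branch passes to Franciszka's issue by representation.
The 1/12 is divided into 2 equal shares of 1/24 among Pelagia, Halina.
Pelagia is living and takes 1/24.
Halina is living and takes 1/24.
Jolanta is living and takes 1/6.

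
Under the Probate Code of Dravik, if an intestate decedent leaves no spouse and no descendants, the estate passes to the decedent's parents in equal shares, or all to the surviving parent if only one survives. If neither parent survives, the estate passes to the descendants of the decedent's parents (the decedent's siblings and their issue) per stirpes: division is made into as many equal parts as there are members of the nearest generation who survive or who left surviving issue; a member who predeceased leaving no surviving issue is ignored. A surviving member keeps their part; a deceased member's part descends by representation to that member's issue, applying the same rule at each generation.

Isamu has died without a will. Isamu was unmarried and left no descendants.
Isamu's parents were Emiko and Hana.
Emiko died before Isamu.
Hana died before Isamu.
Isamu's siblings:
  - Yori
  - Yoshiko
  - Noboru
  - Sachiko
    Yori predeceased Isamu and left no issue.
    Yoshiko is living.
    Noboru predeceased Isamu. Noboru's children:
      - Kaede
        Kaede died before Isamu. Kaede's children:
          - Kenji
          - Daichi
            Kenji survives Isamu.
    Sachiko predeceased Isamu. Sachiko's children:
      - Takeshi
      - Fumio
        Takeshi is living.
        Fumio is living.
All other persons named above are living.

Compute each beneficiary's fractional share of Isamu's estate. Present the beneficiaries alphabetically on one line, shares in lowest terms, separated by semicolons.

Daichi 1/6; Fumio 1/6; Kenji 1/6; Takeshi 1/6; Yoshiko 1/3

Neither parent survives and there are no descendants, so the estate passes to Isamu's siblings and their issue per stirpes.
Yori left no surviving issue, so that branch lapses and is disregarded.
The estate is divided into 3 equal shares of 1/3 among Yoshiko, Noboru, Sachiko.
Yoshiko is living and takes 1/3.
Noboru predeceased; the 1/3 allotted to Noboru's branch passes to Noboru's issue by representation.
Kaede's line is the sole branch at this level, so the full 1/3 passes to Kaede's issue by representation.
The 1/3 is divided into 2 equal shares of 1/6 among Kenji, Daichi.
Kenji is living and takes 1/6.
Daichi is living and takes 1/6.
Sachiko predeceased; the 1/3 allotted to Sachiko's branch passes to Sachiko's issue by representation.
The 1/3 is divided into 2 equal shares of 1/6 among Takeshi, Fumio.
Takeshi is living and takes 1/6.
Fumio is living and takes 1/6.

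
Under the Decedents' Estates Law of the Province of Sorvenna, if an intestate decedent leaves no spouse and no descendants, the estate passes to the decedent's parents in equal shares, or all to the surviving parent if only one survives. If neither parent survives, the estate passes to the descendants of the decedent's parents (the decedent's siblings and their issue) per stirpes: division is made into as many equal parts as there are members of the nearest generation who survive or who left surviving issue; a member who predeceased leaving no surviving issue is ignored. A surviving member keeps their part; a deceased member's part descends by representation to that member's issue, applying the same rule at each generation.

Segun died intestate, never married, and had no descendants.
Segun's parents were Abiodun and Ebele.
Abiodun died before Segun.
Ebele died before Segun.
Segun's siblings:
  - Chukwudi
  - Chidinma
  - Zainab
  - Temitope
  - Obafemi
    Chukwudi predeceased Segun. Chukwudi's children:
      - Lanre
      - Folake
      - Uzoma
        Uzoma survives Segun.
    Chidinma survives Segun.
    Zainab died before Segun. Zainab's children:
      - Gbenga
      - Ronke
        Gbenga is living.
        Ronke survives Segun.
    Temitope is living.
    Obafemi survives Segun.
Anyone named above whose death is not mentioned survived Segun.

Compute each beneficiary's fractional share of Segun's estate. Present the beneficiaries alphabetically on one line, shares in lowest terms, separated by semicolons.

Chidinma 1/5; Folake 1/15; Gbenga 1/10; Lanre 1/15; Obafemi 1/5; Ronke 1/10; Temitope 1/5; Uzoma 1/15

Neither parent survives and there are no descendants, so the estate passes to Segun's siblings and their issue per stirpes.
The estate is divided into 5 equal shares of 1/5 among Chukwudi, Chidinma, Zainab, Temitope, Obafemi.
Chukwudi predeceased; the 1/5 allotted to Chukwudi's branch passes to Chukwudi's issue by representation.
The 1/5 is divided into 3 equal shares of 1/15 among Lanre, Folake, Uzoma.
Lanre is living and takes 1/15.
Folake is living and takes 1/15.
Uzoma is living and takes 1/15.
Chidinma is living and takes 1/5.
Zainab predeceased; the 1/5 allotted to Zainab's branch passes to Zainab's issue by representation.
The 1/5 is divided into 2 equal shares of 1/10 among Gbenga, Ronke.
Gbenga is living and takes 1/10.
Ronke is living and takes 1/10.
Temitope is living and takes 1/5.
Obafemi is living and takes 1/5.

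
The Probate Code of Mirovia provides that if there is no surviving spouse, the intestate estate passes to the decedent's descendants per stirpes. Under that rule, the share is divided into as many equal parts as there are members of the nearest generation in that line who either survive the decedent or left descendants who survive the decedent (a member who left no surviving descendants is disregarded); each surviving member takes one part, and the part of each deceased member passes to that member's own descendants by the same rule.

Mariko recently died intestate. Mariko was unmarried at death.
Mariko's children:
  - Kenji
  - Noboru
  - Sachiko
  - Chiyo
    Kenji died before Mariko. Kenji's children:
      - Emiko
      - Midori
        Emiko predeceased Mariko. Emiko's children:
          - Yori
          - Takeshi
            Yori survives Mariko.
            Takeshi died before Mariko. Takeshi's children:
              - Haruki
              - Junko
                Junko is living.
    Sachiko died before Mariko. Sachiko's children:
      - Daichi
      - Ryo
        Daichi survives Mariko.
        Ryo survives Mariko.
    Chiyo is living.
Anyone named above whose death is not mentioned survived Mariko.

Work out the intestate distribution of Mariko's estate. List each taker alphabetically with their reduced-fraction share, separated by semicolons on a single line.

There is no surviving spouse, so the entire estate passes to Mariko's descendants per stirpes.
The estate is divided into 4 equal shares of 1/4 among Kenji, Noboru, Sachiko, Chiyo.
Kenji predeceased; the 1/4 allotted to Kenji's branch passes to Kenji's issue by representation.
The 1/4 is divided into 2 equal shares of 1/8 among Emiko, Midori.
Emiko predeceased; the 1/8 allotted to Emiko's branch passes to Emiko's issue by representation.
The 1/8 is divided into 2 equal shares of 1/16 among Yori, Takeshi.
Yori is living and takes 1/16.
Takeshi predeceased; the 1/16 allotted to Takeshi's branch passes to Takeshi's issue by representation.
The 1/16 is divided into 2 equal shares of 1/32 among Haruki, Junko.
Haruki is living and takes 1/32.
Junko is living and takes 1/32.
Midori is living and takes 1/8.
Noboru is living and takes 1/4.
Sachiko predeceased; the 1/4 allotted to Sachiko's branch passes to Sachiko's issue by representation.
The 1/4 is divided into 2 equal shares of 1/8 among Daichi, Ryo.
Daichi is living and takes 1/8.
Ryo is living and takes 1/8.
Chiyo is living and takes 1/4.

Chiyo 1/4; Daichi 1/8; Haruki 1/32; Junko 1/32; Midori 1/8; Noboru 1/4; Ryo 1/8; Yori 1/16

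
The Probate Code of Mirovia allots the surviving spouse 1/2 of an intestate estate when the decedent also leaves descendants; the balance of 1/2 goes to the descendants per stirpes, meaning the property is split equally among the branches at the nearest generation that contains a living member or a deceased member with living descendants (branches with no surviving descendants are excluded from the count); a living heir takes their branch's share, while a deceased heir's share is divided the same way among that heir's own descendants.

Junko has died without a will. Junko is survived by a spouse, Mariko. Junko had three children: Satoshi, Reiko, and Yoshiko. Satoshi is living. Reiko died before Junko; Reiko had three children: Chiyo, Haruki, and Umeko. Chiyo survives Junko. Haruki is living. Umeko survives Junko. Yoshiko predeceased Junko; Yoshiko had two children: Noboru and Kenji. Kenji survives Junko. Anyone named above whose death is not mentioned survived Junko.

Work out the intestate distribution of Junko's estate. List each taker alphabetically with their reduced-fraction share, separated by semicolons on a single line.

Chiyo 1/18; Haruki 1/18; Kenji 1/12; Mariko 1/2; Noboru 1/12; Satoshi 1/6; Umeko 1/18

Mariko, as surviving spouse, takes 1/2.
The remaining 1/2 passes to Junko's descendants per stirpes.
The 1/2 is divided into 3 equal shares of 1/6 among Satoshi, Reiko, Yoshiko.
Satoshi is living and takes 1/6.
Reiko predeceased; the 1/6 allotted to Reiko's branch passes to Reiko's issue by representation.
The 1/6 is divided into 3 equal shares of 1/18 among Chiyo, Haruki, Umeko.
Chiyo is living and takes 1/18.
Haruki is living and takes 1/18.
Umeko is living and takes 1/18.
Yoshiko predeceased; the 1/6 allotted to Yoshiko's branch passes to Yoshiko's issue by representation.
The 1/6 is divided into 2 equal shares of 1/12 among Noboru, Kenji.
Noboru is living and takes 1/12.
Kenji is living and takes 1/12.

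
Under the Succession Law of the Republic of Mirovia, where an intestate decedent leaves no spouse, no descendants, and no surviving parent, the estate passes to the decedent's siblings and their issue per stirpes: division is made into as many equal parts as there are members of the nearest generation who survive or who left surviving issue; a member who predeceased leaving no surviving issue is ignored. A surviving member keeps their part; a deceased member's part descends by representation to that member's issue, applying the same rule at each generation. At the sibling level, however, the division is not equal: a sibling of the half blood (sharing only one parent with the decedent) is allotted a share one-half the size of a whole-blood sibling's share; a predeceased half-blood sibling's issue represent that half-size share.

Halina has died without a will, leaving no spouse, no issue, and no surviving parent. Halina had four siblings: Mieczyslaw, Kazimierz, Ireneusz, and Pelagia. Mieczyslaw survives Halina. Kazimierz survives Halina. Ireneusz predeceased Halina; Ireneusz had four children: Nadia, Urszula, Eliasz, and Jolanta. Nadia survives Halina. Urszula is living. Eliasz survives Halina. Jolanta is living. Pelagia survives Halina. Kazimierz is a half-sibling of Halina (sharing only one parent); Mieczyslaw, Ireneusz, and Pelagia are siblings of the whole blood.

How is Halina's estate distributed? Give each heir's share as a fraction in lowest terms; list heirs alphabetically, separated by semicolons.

No spouse, descendants, or parent survives, so the estate passes to Halina's siblings per stirpes.
Half-blood siblings count for one-half the weight of whole-blood siblings at the initial division.
Dividing 1 in proportion to weights (total weight 7/2): Mieczyslaw (weight 1) → 2/7; Kazimierz (weight 1/2) → 1/7; Ireneusz (weight 1) → 2/7; Pelagia (weight 1) → 2/7.
Mieczyslaw is living and takes 2/7.
Kazimierz is living and takes 1/7.
Ireneusz predeceased; the 2/7 allotted to Ireneusz's branch passes to Ireneusz's issue by representation.
The 2/7 is divided into 4 equal shares of 1/14 among Nadia, Urszula, Eliasz, Jolanta.
Nadia is living and takes 1/14.
Urszula is living and takes 1/14.
Eliasz is living and takes 1/14.
Jolanta is living and takes 1/14.
Pelagia is living and takes 2/7.

Eliasz 1/14; Jolanta 1/14; Kazimierz 1/7; Mieczyslaw 2/7; Nadia 1/14; Pelagia 2/7; Urszula 1/14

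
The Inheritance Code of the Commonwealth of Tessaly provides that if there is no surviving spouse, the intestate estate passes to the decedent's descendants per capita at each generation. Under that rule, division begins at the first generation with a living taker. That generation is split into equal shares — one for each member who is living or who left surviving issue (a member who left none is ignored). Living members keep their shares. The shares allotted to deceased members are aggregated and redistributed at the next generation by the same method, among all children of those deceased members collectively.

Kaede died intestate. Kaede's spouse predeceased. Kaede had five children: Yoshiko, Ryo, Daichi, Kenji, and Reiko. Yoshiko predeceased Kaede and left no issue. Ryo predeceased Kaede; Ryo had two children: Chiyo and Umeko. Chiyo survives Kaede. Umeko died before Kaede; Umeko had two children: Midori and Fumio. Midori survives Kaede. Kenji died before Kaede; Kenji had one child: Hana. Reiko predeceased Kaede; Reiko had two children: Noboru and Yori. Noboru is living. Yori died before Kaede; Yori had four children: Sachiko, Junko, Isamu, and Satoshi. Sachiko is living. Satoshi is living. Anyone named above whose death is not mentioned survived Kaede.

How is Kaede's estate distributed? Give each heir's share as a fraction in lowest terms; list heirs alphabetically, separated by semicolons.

Chiyo 3/20; Daichi 1/4; Fumio 1/20; Hana 3/20; Isamu 1/20; Junko 1/20; Midori 1/20; Noboru 3/20; Sachiko 1/20; Satoshi 1/20

There is no surviving spouse, so the entire estate passes to Kaede's descendants per capita at each generation.
At generation 1 (Ryo, Daichi, Kenji, Reiko) there are 4 shares of (1)/4 = 1/4 each.
Living: Daichi — each takes 1/4.
Deceased: Ryo, Kenji, and Reiko. Their combined 3/4 is pooled and carried to generation 2.
At generation 2 (Chiyo, Umeko, Hana, Noboru, Yori) there are 5 shares of (3/4)/5 = 3/20 each.
Living: Chiyo, Hana, and Noboru — each takes 3/20.
Deceased: Umeko and Yori. Their combined 3/10 is pooled and carried to generation 3.
At generation 3 (Midori, Fumio, Sachiko, Junko, Isamu, Satoshi) there are 6 shares of (3/10)/6 = 1/20 each.
Living: Midori, Fumio, Sachiko, Junko, Isamu, and Satoshi — each takes 1/20.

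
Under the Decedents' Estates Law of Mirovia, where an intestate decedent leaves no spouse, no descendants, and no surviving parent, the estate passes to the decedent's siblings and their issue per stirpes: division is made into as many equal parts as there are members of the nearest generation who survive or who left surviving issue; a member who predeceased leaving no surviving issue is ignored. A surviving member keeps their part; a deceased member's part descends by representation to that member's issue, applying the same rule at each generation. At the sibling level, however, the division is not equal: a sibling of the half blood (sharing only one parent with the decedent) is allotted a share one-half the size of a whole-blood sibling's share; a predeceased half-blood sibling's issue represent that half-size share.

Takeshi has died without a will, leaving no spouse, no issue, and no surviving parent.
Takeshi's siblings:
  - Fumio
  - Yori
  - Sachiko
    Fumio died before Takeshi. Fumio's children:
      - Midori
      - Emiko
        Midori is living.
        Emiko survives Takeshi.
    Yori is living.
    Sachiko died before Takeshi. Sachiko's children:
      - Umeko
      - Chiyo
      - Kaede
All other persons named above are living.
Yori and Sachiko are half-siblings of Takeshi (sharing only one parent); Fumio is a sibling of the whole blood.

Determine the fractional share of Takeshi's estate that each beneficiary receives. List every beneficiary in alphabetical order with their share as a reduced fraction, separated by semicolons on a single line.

No spouse, descendants, or parent survives, so the estate passes to Takeshi's siblings per stirpes.
Half-blood siblings count for one-half the weight of whole-blood siblings at the initial division.
Dividing 1 in proportion to weights (total weight 2): Fumio (weight 1) → 1/2; Yori (weight 1/2) → 1/4; Sachiko (weight 1/2) → 1/4.
Fumio predeceased; the 1/2 allotted to Fumio's branch passes to Fumio's issue by representation.
The 1/2 is divided into 2 equal shares of 1/4 among Midori, Emiko.
Midori is living and takes 1/4.
Emiko is living and takes 1/4.
Yori is living and takes 1/4.
Sachiko predeceased; the 1/4 allotted to Sachiko's branch passes to Sachiko's issue by representation.
The 1/4 is divided into 3 equal shares of 1/12 among Umeko, Chiyo, Kaede.
Umeko is living and takes 1/12.
Chiyo is living and takes 1/12.
Kaede is living and takes 1/12.

Chiyo 1/12; Emiko 1/4; Kaede 1/12; Midori 1/4; Umeko 1/12; Yori 1/4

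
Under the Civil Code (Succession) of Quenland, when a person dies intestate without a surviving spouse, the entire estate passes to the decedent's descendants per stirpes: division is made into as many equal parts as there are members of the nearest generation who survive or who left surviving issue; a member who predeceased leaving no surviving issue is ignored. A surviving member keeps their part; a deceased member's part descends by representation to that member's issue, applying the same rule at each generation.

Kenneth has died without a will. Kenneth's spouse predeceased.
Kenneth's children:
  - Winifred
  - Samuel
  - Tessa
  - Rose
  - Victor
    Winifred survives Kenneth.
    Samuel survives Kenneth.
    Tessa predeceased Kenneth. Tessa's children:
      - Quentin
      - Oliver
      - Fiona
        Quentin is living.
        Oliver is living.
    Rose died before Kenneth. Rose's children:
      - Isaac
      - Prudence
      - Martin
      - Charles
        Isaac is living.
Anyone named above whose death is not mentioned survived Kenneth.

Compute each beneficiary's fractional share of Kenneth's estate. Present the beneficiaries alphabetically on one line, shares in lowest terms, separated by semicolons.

There is no surviving spouse, so the entire estate passes to Kenneth's descendants per stirpes.
The estate is divided into 5 equal shares of 1/5 among Winifred, Samuel, Tessa, Rose, Victor.
Winifred is living and takes 1/5.
Samuel is living and takes 1/5.
Tessa predeceased; the 1/5 allotted to Tessa's branch passes to Tessa's issue by representation.
The 1/5 is divided into 3 equal shares of 1/15 among Quentin, Oliver, Fiona.
Quentin is living and takes 1/15.
Oliver is living and takes 1/15.
Fiona is living and takes 1/15.
Rose predeceased; the 1/5 allotted to Rose's branch passes to Rose's issue by representation.
The 1/5 is divided into 4 equal shares of 1/20 among Isaac, Prudence, Martin, Charles.
Isaac is living and takes 1/20.
Prudence is living and takes 1/20.
Martin is living and takes 1/20.
Charles is living and takes 1/20.
Victor is living and takes 1/5.

Charles 1/20; Fiona 1/15; Isaac 1/20; Martin 1/20; Oliver 1/15; Prudence 1/20; Quentin 1/15; Samuel 1/5; Victor 1/5; Winifred 1/5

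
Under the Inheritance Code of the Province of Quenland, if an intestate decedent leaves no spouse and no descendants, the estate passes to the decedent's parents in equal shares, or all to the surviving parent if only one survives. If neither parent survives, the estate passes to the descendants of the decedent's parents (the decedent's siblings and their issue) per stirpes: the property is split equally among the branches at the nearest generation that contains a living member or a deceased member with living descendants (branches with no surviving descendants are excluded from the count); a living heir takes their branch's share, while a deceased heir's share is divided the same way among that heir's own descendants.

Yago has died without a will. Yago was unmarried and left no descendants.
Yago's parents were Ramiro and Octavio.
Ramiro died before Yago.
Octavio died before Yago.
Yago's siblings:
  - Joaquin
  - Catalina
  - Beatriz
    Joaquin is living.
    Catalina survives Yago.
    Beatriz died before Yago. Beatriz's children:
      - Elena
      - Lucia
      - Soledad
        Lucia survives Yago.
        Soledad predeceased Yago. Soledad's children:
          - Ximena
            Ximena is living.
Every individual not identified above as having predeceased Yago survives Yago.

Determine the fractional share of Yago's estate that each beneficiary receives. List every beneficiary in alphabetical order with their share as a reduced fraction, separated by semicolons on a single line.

Neither parent survives and there are no descendants, so the estate passes to Yago's siblings and their issue per stirpes.
The estate is divided into 3 equal shares of 1/3 among Joaquin, Catalina, Beatriz.
Joaquin is living and takes 1/3.
Catalina is living and takes 1/3.
Beatriz predeceased; the 1/3 allotted to Beatriz's branch passes to Beatriz's issue by representation.
The 1/3 is divided into 3 equal shares of 1/9 among Elena, Lucia, Soledad.
Elena is living and takes 1/9.
Lucia is living and takes 1/9.
Soledad predeceased; the 1/9 allotted to Soledad's branch passes to Soledad's issue by representation.
Ximena is the sole taker at this level and receives the full 1/9.

Catalina 1/3; Elena 1/9; Joaquin 1/3; Lucia 1/9; Ximena 1/9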